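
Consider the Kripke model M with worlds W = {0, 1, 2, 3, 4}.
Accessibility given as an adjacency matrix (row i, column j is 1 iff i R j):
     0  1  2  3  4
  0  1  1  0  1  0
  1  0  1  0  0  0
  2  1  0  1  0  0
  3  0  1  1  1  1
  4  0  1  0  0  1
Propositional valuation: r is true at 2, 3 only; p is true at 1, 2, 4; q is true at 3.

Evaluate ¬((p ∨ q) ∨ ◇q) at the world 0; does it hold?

No

At 0: (p ∨ q) ∨ ◇q is true, so ¬((p ∨ q) ∨ ◇q) is false.
  At 0: p ∨ q is false, ◇q is true, so (p ∨ q) ∨ ◇q is true.
    At 0: ◇q requires q at some successor in {0, 1, 3}.
      q holds at 3, so ◇q is true at 0.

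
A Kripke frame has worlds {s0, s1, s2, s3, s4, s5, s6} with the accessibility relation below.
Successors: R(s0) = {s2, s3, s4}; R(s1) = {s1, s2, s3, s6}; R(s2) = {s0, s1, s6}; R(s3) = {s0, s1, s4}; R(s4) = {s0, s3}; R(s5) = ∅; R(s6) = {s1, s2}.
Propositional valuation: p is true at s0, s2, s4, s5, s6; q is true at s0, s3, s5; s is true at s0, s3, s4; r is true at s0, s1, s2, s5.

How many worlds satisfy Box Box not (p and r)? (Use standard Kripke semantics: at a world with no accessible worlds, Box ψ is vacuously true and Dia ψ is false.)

1

Let φ = Box Box not (p and r). Evaluate φ at each world:
  s0 (successors {s2, s3, s4}): φ is false.
  s1 (successors {s1, s2, s3, s6}): φ is false.
  s2 (successors {s0, s1, s6}): φ is false.
  s3 (successors {s0, s1, s4}): φ is false.
  s4 (successors {s0, s3}): φ is false.
  s5 (successors ∅): φ is true.
  s6 (successors {s1, s2}): φ is false.
For instance, at s4:
  At s4: Box Box not (p and r) requires Box not (p and r) at every successor {s0, s3}.
    Box not (p and r) fails at s0, so Box Box not (p and r) is false at s4.
      At s0: Box not (p and r) requires not (p and r) at every successor {s2, s3, s4}.
        not (p and r) fails at s2, so Box not (p and r) is false at s0.
Satisfying worlds: {s5}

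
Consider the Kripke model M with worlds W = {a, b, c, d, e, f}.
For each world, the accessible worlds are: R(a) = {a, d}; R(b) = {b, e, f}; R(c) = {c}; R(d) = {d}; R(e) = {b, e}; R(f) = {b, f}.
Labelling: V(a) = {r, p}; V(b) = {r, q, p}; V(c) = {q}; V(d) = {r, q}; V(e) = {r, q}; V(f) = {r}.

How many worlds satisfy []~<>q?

0

Recall that []ψ holds at a world iff ψ holds at every accessible world, and <>ψ holds iff ψ holds at some accessible world.
Let φ = []~<>q. Evaluate φ at each world:
  a (successors {a, d}): φ is false.
  b (successors {b, e, f}): φ is false.
  c (successors {c}): φ is false.
  d (successors {d}): φ is false.
  e (successors {b, e}): φ is false.
  f (successors {b, f}): φ is false.
For instance, at b:
  At b: []~<>q requires ~<>q at every successor {b, e, f}.
    ~<>q fails at b, so []~<>q is false at b.
      At b: <>q is true, so ~<>q is false.
Satisfying worlds: none.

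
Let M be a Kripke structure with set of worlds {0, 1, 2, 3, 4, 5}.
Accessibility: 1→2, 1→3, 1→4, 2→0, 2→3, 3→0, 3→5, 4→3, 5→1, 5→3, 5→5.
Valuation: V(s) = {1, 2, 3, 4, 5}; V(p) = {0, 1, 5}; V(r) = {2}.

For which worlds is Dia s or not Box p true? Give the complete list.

Let φ = Dia s or not Box p. Evaluate φ at each world:
  0 (successors ∅): φ is false.
  1 (successors {2, 3, 4}): φ is true.
  2 (successors {0, 3}): φ is true.
  3 (successors {0, 5}): φ is true.
  4 (successors {3}): φ is true.
  5 (successors {1, 3, 5}): φ is true.
For instance, at 4:
  At 4: Dia s is true, not Box p is true, so Dia s or not Box p is true.
    At 4: Dia s requires s at some successor in {3}.
      s holds at 3, so Dia s is true at 4.
    At 4: Box p is false, so not Box p is true.
      At 4: Box p requires p at every successor {3}.
        p fails at 3, so Box p is false at 4.
Satisfying worlds: {1, 2, 3, 4, 5}

1, 2, 3, 4, 5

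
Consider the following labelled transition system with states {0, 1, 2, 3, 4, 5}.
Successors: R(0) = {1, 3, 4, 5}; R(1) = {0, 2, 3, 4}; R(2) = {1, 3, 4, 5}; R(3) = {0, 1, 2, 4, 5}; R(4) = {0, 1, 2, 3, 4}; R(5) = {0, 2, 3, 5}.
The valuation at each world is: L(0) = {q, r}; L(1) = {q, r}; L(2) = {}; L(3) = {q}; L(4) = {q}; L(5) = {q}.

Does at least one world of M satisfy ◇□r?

No

Let φ = ◇□r. Evaluate φ at each world:
  0 (successors {1, 3, 4, 5}): φ is false.
  1 (successors {0, 2, 3, 4}): φ is false.
  2 (successors {1, 3, 4, 5}): φ is false.
  3 (successors {0, 1, 2, 4, 5}): φ is false.
  4 (successors {0, 1, 2, 3, 4}): φ is false.
  5 (successors {0, 2, 3, 5}): φ is false.
For instance, at 4:
  At 4: ◇□r requires □r at some successor in {0, 1, 2, 3, 4}.
    At 0: □r is false.
    At 1: □r is false.
    At 2: □r is false.
    At 3: □r is false.
    At 4: □r is false.
  So ◇□r is false at 4.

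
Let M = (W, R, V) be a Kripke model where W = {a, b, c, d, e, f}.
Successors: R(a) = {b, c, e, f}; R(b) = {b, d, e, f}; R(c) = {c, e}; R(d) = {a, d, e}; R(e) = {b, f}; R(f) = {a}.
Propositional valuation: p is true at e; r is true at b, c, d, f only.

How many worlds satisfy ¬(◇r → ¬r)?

3

Let φ = ¬(◇r → ¬r). Evaluate φ at each world:
  a (successors {b, c, e, f}): φ is false.
  b (successors {b, d, e, f}): φ is true.
  c (successors {c, e}): φ is true.
  d (successors {a, d, e}): φ is true.
  e (successors {b, f}): φ is false.
  f (successors {a}): φ is false.
For instance, at f:
  At f: ◇r → ¬r is true, so ¬(◇r → ¬r) is false.
    At f: ◇r is false, ¬r is false, so ◇r → ¬r is true.
      At f: ◇r requires r at some successor in {a}.
        At a: r is false.
      So ◇r is false at f.
Satisfying worlds: {b, c, d}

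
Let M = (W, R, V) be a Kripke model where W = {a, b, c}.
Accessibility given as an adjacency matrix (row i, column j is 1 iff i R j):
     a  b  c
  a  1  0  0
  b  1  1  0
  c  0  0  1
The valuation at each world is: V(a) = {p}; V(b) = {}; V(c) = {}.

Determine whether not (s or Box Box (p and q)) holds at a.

At a: s or Box Box (p and q) is false, so not (s or Box Box (p and q)) is true.
  At a: s is false, Box Box (p and q) is false, so s or Box Box (p and q) is false.
    At a: Box Box (p and q) requires Box (p and q) at every successor {a}.
      Box (p and q) fails at a, so Box Box (p and q) is false at a.

Yes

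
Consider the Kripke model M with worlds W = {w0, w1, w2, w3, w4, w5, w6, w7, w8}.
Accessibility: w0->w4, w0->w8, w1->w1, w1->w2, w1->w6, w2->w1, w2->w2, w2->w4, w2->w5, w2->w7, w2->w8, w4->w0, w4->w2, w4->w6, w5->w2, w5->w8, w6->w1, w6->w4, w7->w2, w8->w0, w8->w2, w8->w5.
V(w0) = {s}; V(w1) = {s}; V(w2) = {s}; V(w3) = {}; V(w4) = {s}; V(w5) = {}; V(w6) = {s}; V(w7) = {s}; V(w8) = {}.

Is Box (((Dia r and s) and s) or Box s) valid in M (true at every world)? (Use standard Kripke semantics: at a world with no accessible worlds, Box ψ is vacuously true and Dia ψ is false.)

Let φ = Box (((Dia r and s) and s) or Box s). Evaluate φ at each world:
  w0 (successors {w4, w8}): φ is false.
  w1 (successors {w1, w2, w6}): φ is false.
  w2 (successors {w1, w2, w4, w5, w7, w8}): φ is false.
  w3 (successors ∅): φ is true.
  w4 (successors {w0, w2, w6}): φ is false.
  w5 (successors {w2, w8}): φ is false.
  w6 (successors {w1, w4}): φ is true.
  w7 (successors {w2}): φ is false.
  w8 (successors {w0, w2, w5}): φ is false.
Detail at w0 (counterexample):
  At w0: Box (((Dia r and s) and s) or Box s) requires ((Dia r and s) and s) or Box s at every successor {w4, w8}.
    ((Dia r and s) and s) or Box s fails at w8, so Box (((Dia r and s) and s) or Box s) is false at w0.
      At w8: (Dia r and s) and s is false, Box s is false, so ((Dia r and s) and s) or Box s is false.

No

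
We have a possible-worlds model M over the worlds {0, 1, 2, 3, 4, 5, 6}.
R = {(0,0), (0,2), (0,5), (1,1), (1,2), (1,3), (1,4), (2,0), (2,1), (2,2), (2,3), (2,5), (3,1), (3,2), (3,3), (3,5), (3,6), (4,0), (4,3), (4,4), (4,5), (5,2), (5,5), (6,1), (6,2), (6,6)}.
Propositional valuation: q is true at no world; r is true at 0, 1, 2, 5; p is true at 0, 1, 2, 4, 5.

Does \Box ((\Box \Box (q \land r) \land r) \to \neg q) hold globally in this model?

Yes

Let φ = \Box ((\Box \Box (q \land r) \land r) \to \neg q). Evaluate φ at each world:
  0 (successors {0, 2, 5}): φ is true.
  1 (successors {1, 2, 3, 4}): φ is true.
  2 (successors {0, 1, 2, 3, 5}): φ is true.
  3 (successors {1, 2, 3, 5, 6}): φ is true.
  4 (successors {0, 3, 4, 5}): φ is true.
  5 (successors {2, 5}): φ is true.
  6 (successors {1, 2, 6}): φ is true.
For instance, at 2:
  At 2: \Box ((\Box \Box (q \land r) \land r) \to \neg q) requires (\Box \Box (q \land r) \land r) \to \neg q at every successor {0, 1, 2, 3, 5}.
    At 0: (\Box \Box (q \land r) \land r) \to \neg q is true.
    At 1: (\Box \Box (q \land r) \land r) \to \neg q is true.
    At 2: (\Box \Box (q \land r) \land r) \to \neg q is true.
    At 3: (\Box \Box (q \land r) \land r) \to \neg q is true.
    At 5: (\Box \Box (q \land r) \land r) \to \neg q is true.
  So \Box ((\Box \Box (q \land r) \land r) \to \neg q) is true at 2.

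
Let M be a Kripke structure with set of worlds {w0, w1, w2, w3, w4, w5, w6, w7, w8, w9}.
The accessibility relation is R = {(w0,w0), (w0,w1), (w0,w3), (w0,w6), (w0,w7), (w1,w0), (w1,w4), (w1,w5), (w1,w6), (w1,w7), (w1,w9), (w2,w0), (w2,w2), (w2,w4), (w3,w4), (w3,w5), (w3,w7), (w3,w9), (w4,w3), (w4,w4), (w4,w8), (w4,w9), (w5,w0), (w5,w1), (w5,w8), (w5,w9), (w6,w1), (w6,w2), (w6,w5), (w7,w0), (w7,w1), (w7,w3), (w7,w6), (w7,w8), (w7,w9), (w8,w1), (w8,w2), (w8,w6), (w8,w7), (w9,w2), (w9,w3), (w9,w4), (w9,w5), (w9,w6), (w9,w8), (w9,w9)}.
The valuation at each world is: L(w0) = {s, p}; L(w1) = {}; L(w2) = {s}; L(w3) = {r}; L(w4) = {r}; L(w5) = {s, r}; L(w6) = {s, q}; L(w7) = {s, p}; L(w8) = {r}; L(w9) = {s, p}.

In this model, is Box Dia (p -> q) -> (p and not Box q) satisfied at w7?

Recall that Box ψ holds at a world iff ψ holds at every accessible world, and Dia ψ holds iff ψ holds at some accessible world.
At w7: Box Dia (p -> q) is true, p and not Box q is true, so Box Dia (p -> q) -> (p and not Box q) is true.
  At w7: Box Dia (p -> q) requires Dia (p -> q) at every successor {w0, w1, w3, w6, w8, w9}.
    At w0: Dia (p -> q) is true.
    At w1: Dia (p -> q) is true.
    At w3: Dia (p -> q) is true.
    At w6: Dia (p -> q) is true.
    At w8: Dia (p -> q) is true.
    At w9: Dia (p -> q) is true.
  So Box Dia (p -> q) is true at w7.
  At w7: p is true, not Box q is true, so p and not Box q is true.
    At w7: Box q is false, so not Box q is true.
      At w7: Box q requires q at every successor {w0, w1, w3, w6, w8, w9}.
        q fails at w0, so Box q is false at w7.

Yes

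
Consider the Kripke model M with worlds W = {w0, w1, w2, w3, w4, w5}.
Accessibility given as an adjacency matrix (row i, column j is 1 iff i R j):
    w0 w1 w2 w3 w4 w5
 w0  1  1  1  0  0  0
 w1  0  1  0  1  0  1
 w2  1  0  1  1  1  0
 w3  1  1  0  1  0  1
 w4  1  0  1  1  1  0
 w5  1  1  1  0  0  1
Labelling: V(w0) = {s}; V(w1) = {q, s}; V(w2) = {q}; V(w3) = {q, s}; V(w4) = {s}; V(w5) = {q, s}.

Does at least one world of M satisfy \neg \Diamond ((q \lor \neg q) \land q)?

Let φ = \neg \Diamond ((q \lor \neg q) \land q). Evaluate φ at each world:
  w0 (successors {w0, w1, w2}): φ is false.
  w1 (successors {w1, w3, w5}): φ is false.
  w2 (successors {w0, w2, w3, w4}): φ is false.
  w3 (successors {w0, w1, w3, w5}): φ is false.
  w4 (successors {w0, w2, w3, w4}): φ is false.
  w5 (successors {w0, w1, w2, w5}): φ is false.
For instance, at w5:
  At w5: \Diamond ((q \lor \neg q) \land q) is true, so \neg \Diamond ((q \lor \neg q) \land q) is false.
    At w5: \Diamond ((q \lor \neg q) \land q) requires (q \lor \neg q) \land q at some successor in {w0, w1, w2, w5}.
      (q \lor \neg q) \land q holds at w1, so \Diamond ((q \lor \neg q) \land q) is true at w5.

No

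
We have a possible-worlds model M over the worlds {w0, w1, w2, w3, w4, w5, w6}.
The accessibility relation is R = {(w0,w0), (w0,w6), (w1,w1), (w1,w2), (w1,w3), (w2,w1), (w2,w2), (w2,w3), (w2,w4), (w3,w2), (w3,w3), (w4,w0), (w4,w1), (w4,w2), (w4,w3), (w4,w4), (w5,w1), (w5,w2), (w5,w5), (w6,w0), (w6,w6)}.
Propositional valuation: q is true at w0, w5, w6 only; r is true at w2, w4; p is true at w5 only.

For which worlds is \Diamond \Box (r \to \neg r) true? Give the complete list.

Let φ = \Diamond \Box (r \to \neg r). Evaluate φ at each world:
  w0 (successors {w0, w6}): φ is true.
  w1 (successors {w1, w2, w3}): φ is false.
  w2 (successors {w1, w2, w3, w4}): φ is false.
  w3 (successors {w2, w3}): φ is false.
  w4 (successors {w0, w1, w2, w3, w4}): φ is true.
  w5 (successors {w1, w2, w5}): φ is false.
  w6 (successors {w0, w6}): φ is true.
For instance, at w2:
  At w2: \Diamond \Box (r \to \neg r) requires \Box (r \to \neg r) at some successor in {w1, w2, w3, w4}.
    At w1: \Box (r \to \neg r) is false.
    At w2: \Box (r \to \neg r) is false.
    At w3: \Box (r \to \neg r) is false.
    At w4: \Box (r \to \neg r) is false.
  So \Diamond \Box (r \to \neg r) is false at w2.
Satisfying worlds: {w0, w4, w6}

w0, w4, w6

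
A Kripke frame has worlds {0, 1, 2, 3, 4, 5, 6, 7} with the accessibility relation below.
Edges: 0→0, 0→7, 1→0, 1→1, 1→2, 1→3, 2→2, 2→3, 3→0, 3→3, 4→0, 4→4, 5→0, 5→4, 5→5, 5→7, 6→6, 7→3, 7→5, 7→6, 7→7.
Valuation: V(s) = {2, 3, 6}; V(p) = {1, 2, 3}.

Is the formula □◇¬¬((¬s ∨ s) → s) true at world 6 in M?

At 6: □◇¬¬((¬s ∨ s) → s) requires ◇¬¬((¬s ∨ s) → s) at every successor {6}.
    At 6: ◇¬¬((¬s ∨ s) → s) requires ¬¬((¬s ∨ s) → s) at some successor in {6}.
      ¬¬((¬s ∨ s) → s) holds at 6, so ◇¬¬((¬s ∨ s) → s) is true at 6.
So □◇¬¬((¬s ∨ s) → s) is true at 6.

Yes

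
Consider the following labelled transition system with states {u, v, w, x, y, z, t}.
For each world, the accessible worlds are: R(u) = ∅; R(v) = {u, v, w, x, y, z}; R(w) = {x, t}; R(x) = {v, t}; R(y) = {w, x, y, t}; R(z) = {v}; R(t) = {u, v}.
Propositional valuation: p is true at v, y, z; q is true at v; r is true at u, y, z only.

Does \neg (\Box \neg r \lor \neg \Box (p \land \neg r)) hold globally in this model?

Recall that \Box ψ holds at a world iff ψ holds at every accessible world, and \Diamond ψ holds iff ψ holds at some accessible world.
Let φ = \neg (\Box \neg r \lor \neg \Box (p \land \neg r)). Evaluate φ at each world:
  u (successors ∅): φ is false.
  v (successors {u, v, w, x, y, z}): φ is false.
  w (successors {x, t}): φ is false.
  x (successors {v, t}): φ is false.
  y (successors {w, x, y, t}): φ is false.
  z (successors {v}): φ is false.
  t (successors {u, v}): φ is false.
Detail at u (counterexample):
  At u: \Box \neg r \lor \neg \Box (p \land \neg r) is true, so \neg (\Box \neg r \lor \neg \Box (p \land \neg r)) is false.
    At u: \Box \neg r is true, \neg \Box (p \land \neg r) is false, so \Box \neg r \lor \neg \Box (p \land \neg r) is true.
      At u: no accessible worlds, so \Box \neg r holds vacuously.
      At u: \Box (p \land \neg r) is true, so \neg \Box (p \land \neg r) is false.

No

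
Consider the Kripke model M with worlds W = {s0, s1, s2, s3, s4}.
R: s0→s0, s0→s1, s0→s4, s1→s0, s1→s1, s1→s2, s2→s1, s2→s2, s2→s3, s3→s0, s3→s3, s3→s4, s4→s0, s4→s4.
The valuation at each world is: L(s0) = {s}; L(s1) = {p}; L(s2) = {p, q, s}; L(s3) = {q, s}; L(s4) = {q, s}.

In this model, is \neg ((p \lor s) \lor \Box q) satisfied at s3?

At s3: (p \lor s) \lor \Box q is true, so \neg ((p \lor s) \lor \Box q) is false.
  At s3: p \lor s is true, \Box q is false, so (p \lor s) \lor \Box q is true.
    At s3: \Box q requires q at every successor {s0, s3, s4}.
      q fails at s0, so \Box q is false at s3.

No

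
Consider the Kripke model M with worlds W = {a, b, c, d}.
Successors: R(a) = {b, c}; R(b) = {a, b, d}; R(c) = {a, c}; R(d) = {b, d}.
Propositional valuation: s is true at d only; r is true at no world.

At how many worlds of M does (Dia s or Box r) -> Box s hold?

Recall that Box ψ holds at a world iff ψ holds at every accessible world, and Dia ψ holds iff ψ holds at some accessible world.
Let φ = (Dia s or Box r) -> Box s. Evaluate φ at each world:
  a (successors {b, c}): φ is true.
  b (successors {a, b, d}): φ is false.
  c (successors {a, c}): φ is true.
  d (successors {b, d}): φ is false.
For instance, at b:
  At b: Dia s or Box r is true, Box s is false, so (Dia s or Box r) -> Box s is false.
    At b: Dia s is true, Box r is false, so Dia s or Box r is true.
      At b: Dia s requires s at some successor in {a, b, d}.
        s holds at d, so Dia s is true at b.
      At b: Box r requires r at every successor {a, b, d}.
        r fails at a, so Box r is false at b.
    At b: Box s requires s at every successor {a, b, d}.
      s fails at a, so Box s is false at b.
Satisfying worlds: {a, c}

2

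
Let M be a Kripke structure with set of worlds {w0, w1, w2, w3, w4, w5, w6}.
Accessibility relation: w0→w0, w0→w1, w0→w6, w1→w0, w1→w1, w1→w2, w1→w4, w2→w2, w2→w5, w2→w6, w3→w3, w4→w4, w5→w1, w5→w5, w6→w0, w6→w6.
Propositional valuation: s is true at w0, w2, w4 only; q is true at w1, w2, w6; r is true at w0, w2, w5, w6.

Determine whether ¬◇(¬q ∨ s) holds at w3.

No

At w3: ◇(¬q ∨ s) is true, so ¬◇(¬q ∨ s) is false.
  At w3: ◇(¬q ∨ s) requires ¬q ∨ s at some successor in {w3}.
    ¬q ∨ s holds at w3, so ◇(¬q ∨ s) is true at w3.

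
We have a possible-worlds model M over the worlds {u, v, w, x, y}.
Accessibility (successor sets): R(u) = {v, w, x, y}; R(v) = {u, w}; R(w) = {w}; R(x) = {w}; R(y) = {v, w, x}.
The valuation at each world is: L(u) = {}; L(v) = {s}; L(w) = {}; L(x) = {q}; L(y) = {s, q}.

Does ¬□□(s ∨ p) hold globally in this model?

Yes

Let φ = ¬□□(s ∨ p). Evaluate φ at each world:
  u (successors {v, w, x, y}): φ is true.
  v (successors {u, w}): φ is true.
  w (successors {w}): φ is true.
  x (successors {w}): φ is true.
  y (successors {v, w, x}): φ is true.
For instance, at x:
  At x: □□(s ∨ p) is false, so ¬□□(s ∨ p) is true.
    At x: □□(s ∨ p) requires □(s ∨ p) at every successor {w}.
      □(s ∨ p) fails at w, so □□(s ∨ p) is false at x.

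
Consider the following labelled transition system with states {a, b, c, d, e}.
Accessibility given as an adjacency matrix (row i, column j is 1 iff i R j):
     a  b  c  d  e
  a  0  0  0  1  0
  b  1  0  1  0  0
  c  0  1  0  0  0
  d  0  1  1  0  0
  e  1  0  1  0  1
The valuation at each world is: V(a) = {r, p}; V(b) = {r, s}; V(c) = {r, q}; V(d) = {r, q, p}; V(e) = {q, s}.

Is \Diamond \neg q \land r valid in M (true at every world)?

Recall that \Diamond ψ holds at a world iff ψ holds at some accessible world.
Let φ = \Diamond \neg q \land r. Evaluate φ at each world:
  a (successors {d}): φ is false.
  b (successors {a, c}): φ is true.
  c (successors {b}): φ is true.
  d (successors {b, c}): φ is true.
  e (successors {a, c, e}): φ is false.
Detail at a (counterexample):
  At a: \Diamond \neg q is false, r is true, so \Diamond \neg q \land r is false.
    At a: \Diamond \neg q requires \neg q at some successor in {d}.
      At d: \neg q is false.
    So \Diamond \neg q is false at a.

No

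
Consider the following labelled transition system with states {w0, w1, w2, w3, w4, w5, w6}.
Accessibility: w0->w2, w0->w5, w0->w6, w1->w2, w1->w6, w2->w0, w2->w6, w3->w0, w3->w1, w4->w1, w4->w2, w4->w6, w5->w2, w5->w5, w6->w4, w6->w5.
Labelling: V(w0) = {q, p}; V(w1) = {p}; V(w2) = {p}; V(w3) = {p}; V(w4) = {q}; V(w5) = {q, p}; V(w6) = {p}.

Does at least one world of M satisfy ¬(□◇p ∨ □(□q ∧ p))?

Let φ = ¬(□◇p ∨ □(□q ∧ p)). Evaluate φ at each world:
  w0 (successors {w2, w5, w6}): φ is false.
  w1 (successors {w2, w6}): φ is false.
  w2 (successors {w0, w6}): φ is false.
  w3 (successors {w0, w1}): φ is false.
  w4 (successors {w1, w2, w6}): φ is false.
  w5 (successors {w2, w5}): φ is false.
  w6 (successors {w4, w5}): φ is false.
For instance, at w5:
  At w5: □◇p ∨ □(□q ∧ p) is true, so ¬(□◇p ∨ □(□q ∧ p)) is false.
    At w5: □◇p is true, □(□q ∧ p) is false, so □◇p ∨ □(□q ∧ p) is true.
      At w5: □◇p requires ◇p at every successor {w2, w5}.
        At w2: ◇p is true.
        At w5: ◇p is true.
      So □◇p is true at w5.
      At w5: □(□q ∧ p) requires □q ∧ p at every successor {w2, w5}.
        □q ∧ p fails at w2, so □(□q ∧ p) is false at w5.

No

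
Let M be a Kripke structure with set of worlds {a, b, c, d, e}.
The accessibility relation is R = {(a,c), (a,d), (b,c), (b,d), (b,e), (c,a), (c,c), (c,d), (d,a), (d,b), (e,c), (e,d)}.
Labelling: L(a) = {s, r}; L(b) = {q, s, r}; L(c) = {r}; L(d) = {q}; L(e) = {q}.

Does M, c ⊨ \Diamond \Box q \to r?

Recall that \Box ψ holds at a world iff ψ holds at every accessible world, and \Diamond ψ holds iff ψ holds at some accessible world.
At c: \Diamond \Box q is false, r is true, so \Diamond \Box q \to r is true.
  At c: \Diamond \Box q requires \Box q at some successor in {a, c, d}.
    At a: \Box q is false.
    At c: \Box q is false.
    At d: \Box q is false.
  So \Diamond \Box q is false at c.

Yes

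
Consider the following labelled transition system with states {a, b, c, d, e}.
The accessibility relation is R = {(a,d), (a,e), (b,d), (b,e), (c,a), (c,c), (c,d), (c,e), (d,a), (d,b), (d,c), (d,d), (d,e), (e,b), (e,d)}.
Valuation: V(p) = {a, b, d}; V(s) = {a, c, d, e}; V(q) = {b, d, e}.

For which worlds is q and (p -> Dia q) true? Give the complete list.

Let φ = q and (p -> Dia q). Evaluate φ at each world:
  a (successors {d, e}): φ is false.
  b (successors {d, e}): φ is true.
  c (successors {a, c, d, e}): φ is false.
  d (successors {a, b, c, d, e}): φ is true.
  e (successors {b, d}): φ is true.
For instance, at a:
  At a: q is false, p -> Dia q is true, so q and (p -> Dia q) is false.
    At a: p is true, Dia q is true, so p -> Dia q is true.
      At a: Dia q requires q at some successor in {d, e}.
        q holds at d, so Dia q is true at a.
Satisfying worlds: {b, d, e}

b, d, e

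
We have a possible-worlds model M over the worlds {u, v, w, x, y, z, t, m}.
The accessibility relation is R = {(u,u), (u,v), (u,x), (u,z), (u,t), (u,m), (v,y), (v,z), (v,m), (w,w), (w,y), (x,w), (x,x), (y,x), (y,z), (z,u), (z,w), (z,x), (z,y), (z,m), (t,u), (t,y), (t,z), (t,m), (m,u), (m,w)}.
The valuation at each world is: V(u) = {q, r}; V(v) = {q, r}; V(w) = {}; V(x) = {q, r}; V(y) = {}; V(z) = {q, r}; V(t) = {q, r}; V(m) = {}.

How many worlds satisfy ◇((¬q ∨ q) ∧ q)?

7

Let φ = ◇((¬q ∨ q) ∧ q). Evaluate φ at each world:
  u (successors {u, v, x, z, t, m}): φ is true.
  v (successors {y, z, m}): φ is true.
  w (successors {w, y}): φ is false.
  x (successors {w, x}): φ is true.
  y (successors {x, z}): φ is true.
  z (successors {u, w, x, y, m}): φ is true.
  t (successors {u, y, z, m}): φ is true.
  m (successors {u, w}): φ is true.
For instance, at v:
  At v: ◇((¬q ∨ q) ∧ q) requires (¬q ∨ q) ∧ q at some successor in {y, z, m}.
    (¬q ∨ q) ∧ q holds at z, so ◇((¬q ∨ q) ∧ q) is true at v.
Satisfying worlds: {u, v, x, y, z, t, m}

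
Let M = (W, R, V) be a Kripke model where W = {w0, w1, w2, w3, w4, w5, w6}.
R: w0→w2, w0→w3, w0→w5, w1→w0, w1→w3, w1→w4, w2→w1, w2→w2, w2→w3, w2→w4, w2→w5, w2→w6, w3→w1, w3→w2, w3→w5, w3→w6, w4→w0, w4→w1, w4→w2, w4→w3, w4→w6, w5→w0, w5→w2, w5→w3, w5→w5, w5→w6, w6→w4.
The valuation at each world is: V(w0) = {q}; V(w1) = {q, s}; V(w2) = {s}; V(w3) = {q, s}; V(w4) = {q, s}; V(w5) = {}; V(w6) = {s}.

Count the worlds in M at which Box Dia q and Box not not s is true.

Let φ = Box Dia q and Box not not s. Evaluate φ at each world:
  w0 (successors {w2, w3, w5}): φ is false.
  w1 (successors {w0, w3, w4}): φ is false.
  w2 (successors {w1, w2, w3, w4, w5, w6}): φ is false.
  w3 (successors {w1, w2, w5, w6}): φ is false.
  w4 (successors {w0, w1, w2, w3, w6}): φ is false.
  w5 (successors {w0, w2, w3, w5, w6}): φ is false.
  w6 (successors {w4}): φ is true.
For instance, at w4:
  At w4: Box Dia q is true, Box not not s is false, so Box Dia q and Box not not s is false.
    At w4: Box Dia q requires Dia q at every successor {w0, w1, w2, w3, w6}.
      At w0: Dia q is true.
      At w1: Dia q is true.
      At w2: Dia q is true.
      At w3: Dia q is true.
      At w6: Dia q is true.
    So Box Dia q is true at w4.
    At w4: Box not not s requires not not s at every successor {w0, w1, w2, w3, w6}.
      not not s fails at w0, so Box not not s is false at w4.
Satisfying worlds: {w6}

1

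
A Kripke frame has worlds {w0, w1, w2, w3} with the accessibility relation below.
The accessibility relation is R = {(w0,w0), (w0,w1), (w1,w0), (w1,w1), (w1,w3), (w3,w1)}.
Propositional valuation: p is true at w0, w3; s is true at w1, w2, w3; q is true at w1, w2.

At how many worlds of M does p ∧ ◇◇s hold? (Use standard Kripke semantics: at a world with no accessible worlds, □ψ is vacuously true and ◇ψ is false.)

2

Let φ = p ∧ ◇◇s. Evaluate φ at each world:
  w0 (successors {w0, w1}): φ is true.
  w1 (successors {w0, w1, w3}): φ is false.
  w2 (successors ∅): φ is false.
  w3 (successors {w1}): φ is true.
For instance, at w0:
  At w0: p is true, ◇◇s is true, so p ∧ ◇◇s is true.
    At w0: ◇◇s requires ◇s at some successor in {w0, w1}.
      ◇s holds at w0, so ◇◇s is true at w0.
Satisfying worlds: {w0, w3}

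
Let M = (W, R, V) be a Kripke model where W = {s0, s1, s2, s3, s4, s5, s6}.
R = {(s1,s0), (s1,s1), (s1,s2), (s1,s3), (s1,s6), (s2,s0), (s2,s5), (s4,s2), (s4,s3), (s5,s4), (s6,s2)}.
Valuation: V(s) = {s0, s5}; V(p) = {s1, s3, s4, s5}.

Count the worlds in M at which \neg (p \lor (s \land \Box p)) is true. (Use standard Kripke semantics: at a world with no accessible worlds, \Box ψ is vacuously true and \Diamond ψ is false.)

2

Let φ = \neg (p \lor (s \land \Box p)). Evaluate φ at each world:
  s0 (successors ∅): φ is false.
  s1 (successors {s0, s1, s2, s3, s6}): φ is false.
  s2 (successors {s0, s5}): φ is true.
  s3 (successors ∅): φ is false.
  s4 (successors {s2, s3}): φ is false.
  s5 (successors {s4}): φ is false.
  s6 (successors {s2}): φ is true.
For instance, at s1:
  At s1: p \lor (s \land \Box p) is true, so \neg (p \lor (s \land \Box p)) is false.
    At s1: p is true, s \land \Box p is false, so p \lor (s \land \Box p) is true.
      At s1: s is false, \Box p is false, so s \land \Box p is false.
Satisfying worlds: {s2, s6}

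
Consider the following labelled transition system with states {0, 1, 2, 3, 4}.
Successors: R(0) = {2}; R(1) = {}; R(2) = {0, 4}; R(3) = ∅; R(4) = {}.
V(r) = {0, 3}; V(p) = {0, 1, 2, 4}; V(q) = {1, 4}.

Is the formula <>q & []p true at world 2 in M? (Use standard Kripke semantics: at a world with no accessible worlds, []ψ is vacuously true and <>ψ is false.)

Yes

At 2: <>q is true, []p is true, so <>q & []p is true.
  At 2: <>q requires q at some successor in {0, 4}.
    q holds at 4, so <>q is true at 2.
  At 2: []p requires p at every successor {0, 4}.
    At 0: p is true.
    At 4: p is true.
  So []p is true at 2.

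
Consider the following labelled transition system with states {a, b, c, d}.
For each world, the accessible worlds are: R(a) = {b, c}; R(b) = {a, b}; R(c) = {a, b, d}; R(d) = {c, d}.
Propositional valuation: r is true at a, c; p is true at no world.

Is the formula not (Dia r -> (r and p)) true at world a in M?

At a: Dia r -> (r and p) is false, so not (Dia r -> (r and p)) is true.
  At a: Dia r is true, r and p is false, so Dia r -> (r and p) is false.
    At a: Dia r requires r at some successor in {b, c}.
      r holds at c, so Dia r is true at a.

Yes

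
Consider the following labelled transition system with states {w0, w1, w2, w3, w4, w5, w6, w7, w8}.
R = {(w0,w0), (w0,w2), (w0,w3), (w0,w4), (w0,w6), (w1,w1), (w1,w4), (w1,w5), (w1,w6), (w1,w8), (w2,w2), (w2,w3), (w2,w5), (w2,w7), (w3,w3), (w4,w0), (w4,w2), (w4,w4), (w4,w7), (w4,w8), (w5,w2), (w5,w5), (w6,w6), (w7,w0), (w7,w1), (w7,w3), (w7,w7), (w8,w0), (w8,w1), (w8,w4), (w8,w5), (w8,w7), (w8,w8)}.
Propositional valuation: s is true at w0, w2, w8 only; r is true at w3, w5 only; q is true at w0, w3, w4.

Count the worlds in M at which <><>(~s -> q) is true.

Let φ = <><>(~s -> q). Evaluate φ at each world:
  w0 (successors {w0, w2, w3, w4, w6}): φ is true.
  w1 (successors {w1, w4, w5, w6, w8}): φ is true.
  w2 (successors {w2, w3, w5, w7}): φ is true.
  w3 (successors {w3}): φ is true.
  w4 (successors {w0, w2, w4, w7, w8}): φ is true.
  w5 (successors {w2, w5}): φ is true.
  w6 (successors {w6}): φ is false.
  w7 (successors {w0, w1, w3, w7}): φ is true.
  w8 (successors {w0, w1, w4, w5, w7, w8}): φ is true.
For instance, at w2:
  At w2: <><>(~s -> q) requires <>(~s -> q) at some successor in {w2, w3, w5, w7}.
    <>(~s -> q) holds at w2, so <><>(~s -> q) is true at w2.
      At w2: <>(~s -> q) requires ~s -> q at some successor in {w2, w3, w5, w7}.
        ~s -> q holds at w2, so <>(~s -> q) is true at w2.
Satisfying worlds: {w0, w1, w2, w3, w4, w5, w7, w8}

8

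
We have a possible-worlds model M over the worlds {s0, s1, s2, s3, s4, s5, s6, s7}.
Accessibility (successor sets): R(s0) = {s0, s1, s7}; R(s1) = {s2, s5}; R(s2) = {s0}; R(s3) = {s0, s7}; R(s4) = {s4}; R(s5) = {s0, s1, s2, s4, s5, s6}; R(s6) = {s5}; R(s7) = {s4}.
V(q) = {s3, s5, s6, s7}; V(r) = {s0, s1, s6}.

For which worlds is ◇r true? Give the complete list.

Let φ = ◇r. Evaluate φ at each world:
  s0 (successors {s0, s1, s7}): φ is true.
  s1 (successors {s2, s5}): φ is false.
  s2 (successors {s0}): φ is true.
  s3 (successors {s0, s7}): φ is true.
  s4 (successors {s4}): φ is false.
  s5 (successors {s0, s1, s2, s4, s5, s6}): φ is true.
  s6 (successors {s5}): φ is false.
  s7 (successors {s4}): φ is false.
For instance, at s4:
  At s4: ◇r requires r at some successor in {s4}.
    At s4: r is false.
  So ◇r is false at s4.
Satisfying worlds: {s0, s2, s3, s5}

s0, s2, s3, s5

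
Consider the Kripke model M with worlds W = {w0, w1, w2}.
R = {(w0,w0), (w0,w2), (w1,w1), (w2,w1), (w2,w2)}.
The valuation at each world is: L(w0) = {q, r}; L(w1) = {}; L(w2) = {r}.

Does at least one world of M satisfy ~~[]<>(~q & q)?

No

Let φ = ~~[]<>(~q & q). Evaluate φ at each world:
  w0 (successors {w0, w2}): φ is false.
  w1 (successors {w1}): φ is false.
  w2 (successors {w1, w2}): φ is false.
For instance, at w1:
  At w1: ~[]<>(~q & q) is true, so ~~[]<>(~q & q) is false.
    At w1: []<>(~q & q) is false, so ~[]<>(~q & q) is true.
      At w1: []<>(~q & q) requires <>(~q & q) at every successor {w1}.
        <>(~q & q) fails at w1, so []<>(~q & q) is false at w1.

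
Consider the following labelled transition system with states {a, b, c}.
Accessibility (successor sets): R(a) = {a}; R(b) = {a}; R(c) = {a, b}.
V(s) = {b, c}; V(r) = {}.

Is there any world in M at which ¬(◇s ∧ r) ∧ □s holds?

No

Recall that □ψ holds at a world iff ψ holds at every accessible world, and ◇ψ holds iff ψ holds at some accessible world.
Let φ = ¬(◇s ∧ r) ∧ □s. Evaluate φ at each world:
  a (successors {a}): φ is false.
  b (successors {a}): φ is false.
  c (successors {a, b}): φ is false.
For instance, at c:
  At c: ¬(◇s ∧ r) is true, □s is false, so ¬(◇s ∧ r) ∧ □s is false.
    At c: ◇s ∧ r is false, so ¬(◇s ∧ r) is true.
      At c: ◇s is true, r is false, so ◇s ∧ r is false.
    At c: □s requires s at every successor {a, b}.
      s fails at a, so □s is false at c.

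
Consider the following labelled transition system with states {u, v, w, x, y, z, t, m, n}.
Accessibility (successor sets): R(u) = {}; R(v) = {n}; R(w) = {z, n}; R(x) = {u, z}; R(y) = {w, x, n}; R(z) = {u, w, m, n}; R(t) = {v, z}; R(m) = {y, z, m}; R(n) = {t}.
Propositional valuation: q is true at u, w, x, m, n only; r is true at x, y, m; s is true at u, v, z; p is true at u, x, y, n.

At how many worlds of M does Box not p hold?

Let φ = Box not p. Evaluate φ at each world:
  u (successors ∅): φ is true.
  v (successors {n}): φ is false.
  w (successors {z, n}): φ is false.
  x (successors {u, z}): φ is false.
  y (successors {w, x, n}): φ is false.
  z (successors {u, w, m, n}): φ is false.
  t (successors {v, z}): φ is true.
  m (successors {y, z, m}): φ is false.
  n (successors {t}): φ is true.
For instance, at y:
  At y: Box not p requires not p at every successor {w, x, n}.
    not p fails at x, so Box not p is false at y.
Satisfying worlds: {u, t, n}

3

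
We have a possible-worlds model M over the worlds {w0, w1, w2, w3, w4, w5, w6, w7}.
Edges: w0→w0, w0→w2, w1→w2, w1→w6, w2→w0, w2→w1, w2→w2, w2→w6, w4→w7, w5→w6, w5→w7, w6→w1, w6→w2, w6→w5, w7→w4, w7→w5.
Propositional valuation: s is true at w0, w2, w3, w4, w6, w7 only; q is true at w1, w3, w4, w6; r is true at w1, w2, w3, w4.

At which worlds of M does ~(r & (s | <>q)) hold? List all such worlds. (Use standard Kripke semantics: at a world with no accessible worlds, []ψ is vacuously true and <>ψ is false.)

Let φ = ~(r & (s | <>q)). Evaluate φ at each world:
  w0 (successors {w0, w2}): φ is true.
  w1 (successors {w2, w6}): φ is false.
  w2 (successors {w0, w1, w2, w6}): φ is false.
  w3 (successors ∅): φ is false.
  w4 (successors {w7}): φ is false.
  w5 (successors {w6, w7}): φ is true.
  w6 (successors {w1, w2, w5}): φ is true.
  w7 (successors {w4, w5}): φ is true.
For instance, at w5:
  At w5: r & (s | <>q) is false, so ~(r & (s | <>q)) is true.
    At w5: r is false, s | <>q is true, so r & (s | <>q) is false.
      At w5: s is false, <>q is true, so s | <>q is true.
Satisfying worlds: {w0, w5, w6, w7}

w0, w5, w6, w7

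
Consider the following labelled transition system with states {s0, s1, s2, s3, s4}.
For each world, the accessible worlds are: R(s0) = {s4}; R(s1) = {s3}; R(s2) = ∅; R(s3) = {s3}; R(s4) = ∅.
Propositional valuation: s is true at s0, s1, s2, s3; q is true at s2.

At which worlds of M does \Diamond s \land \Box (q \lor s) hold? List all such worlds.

Let φ = \Diamond s \land \Box (q \lor s). Evaluate φ at each world:
  s0 (successors {s4}): φ is false.
  s1 (successors {s3}): φ is true.
  s2 (successors ∅): φ is false.
  s3 (successors {s3}): φ is true.
  s4 (successors ∅): φ is false.
For instance, at s3:
  At s3: \Diamond s is true, \Box (q \lor s) is true, so \Diamond s \land \Box (q \lor s) is true.
    At s3: \Diamond s requires s at some successor in {s3}.
      s holds at s3, so \Diamond s is true at s3.
    At s3: \Box (q \lor s) requires q \lor s at every successor {s3}.
      At s3: q \lor s is true.
    So \Box (q \lor s) is true at s3.
Satisfying worlds: {s1, s3}

s1, s3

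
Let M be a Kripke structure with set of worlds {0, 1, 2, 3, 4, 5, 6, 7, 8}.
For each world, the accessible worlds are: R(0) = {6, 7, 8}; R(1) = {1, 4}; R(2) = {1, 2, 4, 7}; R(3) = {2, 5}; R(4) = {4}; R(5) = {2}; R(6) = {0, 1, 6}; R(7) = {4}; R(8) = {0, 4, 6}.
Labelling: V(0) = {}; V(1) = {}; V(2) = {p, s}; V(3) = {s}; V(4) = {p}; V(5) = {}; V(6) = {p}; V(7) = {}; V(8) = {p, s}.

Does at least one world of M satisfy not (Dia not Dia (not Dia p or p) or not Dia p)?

Yes

Recall that Dia ψ holds at a world iff ψ holds at some accessible world.
Let φ = not (Dia not Dia (not Dia p or p) or not Dia p). Evaluate φ at each world:
  0 (successors {6, 7, 8}): φ is true.
  1 (successors {1, 4}): φ is true.
  2 (successors {1, 2, 4, 7}): φ is true.
  3 (successors {2, 5}): φ is true.
  4 (successors {4}): φ is true.
  5 (successors {2}): φ is true.
  6 (successors {0, 1, 6}): φ is true.
  7 (successors {4}): φ is true.
  8 (successors {0, 4, 6}): φ is true.
Detail at 0 (witness):
  At 0: Dia not Dia (not Dia p or p) or not Dia p is false, so not (Dia not Dia (not Dia p or p) or not Dia p) is true.
    At 0: Dia not Dia (not Dia p or p) is false, not Dia p is false, so Dia not Dia (not Dia p or p) or not Dia p is false.
      At 0: Dia not Dia (not Dia p or p) requires not Dia (not Dia p or p) at some successor in {6, 7, 8}.
        At 6: not Dia (not Dia p or p) is false.
        At 7: not Dia (not Dia p or p) is false.
        At 8: not Dia (not Dia p or p) is false.
      So Dia not Dia (not Dia p or p) is false at 0.
      At 0: Dia p is true, so not Dia p is false.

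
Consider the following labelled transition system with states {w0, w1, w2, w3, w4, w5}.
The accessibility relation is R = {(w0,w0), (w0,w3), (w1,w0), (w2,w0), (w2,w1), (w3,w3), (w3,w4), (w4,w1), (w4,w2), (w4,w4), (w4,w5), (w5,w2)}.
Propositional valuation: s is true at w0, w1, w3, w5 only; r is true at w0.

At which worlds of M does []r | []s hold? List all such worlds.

w0, w1, w2

Recall that []ψ holds at a world iff ψ holds at every accessible world, and <>ψ holds iff ψ holds at some accessible world.
Let φ = []r | []s. Evaluate φ at each world:
  w0 (successors {w0, w3}): φ is true.
  w1 (successors {w0}): φ is true.
  w2 (successors {w0, w1}): φ is true.
  w3 (successors {w3, w4}): φ is false.
  w4 (successors {w1, w2, w4, w5}): φ is false.
  w5 (successors {w2}): φ is false.
For instance, at w1:
  At w1: []r is true, []s is true, so []r | []s is true.
    At w1: []r requires r at every successor {w0}.
      At w0: r is true.
    So []r is true at w1.
    At w1: []s requires s at every successor {w0}.
      At w0: s is true.
    So []s is true at w1.
Satisfying worlds: {w0, w1, w2}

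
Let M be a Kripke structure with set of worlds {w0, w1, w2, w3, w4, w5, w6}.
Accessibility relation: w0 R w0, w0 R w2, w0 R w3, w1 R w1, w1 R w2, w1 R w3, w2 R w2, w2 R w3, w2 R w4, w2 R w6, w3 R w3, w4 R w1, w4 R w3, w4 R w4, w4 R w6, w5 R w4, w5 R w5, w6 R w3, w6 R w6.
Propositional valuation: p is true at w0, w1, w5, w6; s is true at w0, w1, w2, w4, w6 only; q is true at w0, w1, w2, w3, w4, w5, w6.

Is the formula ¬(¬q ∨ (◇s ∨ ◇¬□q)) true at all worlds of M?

No

Let φ = ¬(¬q ∨ (◇s ∨ ◇¬□q)). Evaluate φ at each world:
  w0 (successors {w0, w2, w3}): φ is false.
  w1 (successors {w1, w2, w3}): φ is false.
  w2 (successors {w2, w3, w4, w6}): φ is false.
  w3 (successors {w3}): φ is true.
  w4 (successors {w1, w3, w4, w6}): φ is false.
  w5 (successors {w4, w5}): φ is false.
  w6 (successors {w3, w6}): φ is false.
Detail at w0 (counterexample):
  At w0: ¬q ∨ (◇s ∨ ◇¬□q) is true, so ¬(¬q ∨ (◇s ∨ ◇¬□q)) is false.
    At w0: ¬q is false, ◇s ∨ ◇¬□q is true, so ¬q ∨ (◇s ∨ ◇¬□q) is true.
      At w0: ◇s is true, ◇¬□q is false, so ◇s ∨ ◇¬□q is true.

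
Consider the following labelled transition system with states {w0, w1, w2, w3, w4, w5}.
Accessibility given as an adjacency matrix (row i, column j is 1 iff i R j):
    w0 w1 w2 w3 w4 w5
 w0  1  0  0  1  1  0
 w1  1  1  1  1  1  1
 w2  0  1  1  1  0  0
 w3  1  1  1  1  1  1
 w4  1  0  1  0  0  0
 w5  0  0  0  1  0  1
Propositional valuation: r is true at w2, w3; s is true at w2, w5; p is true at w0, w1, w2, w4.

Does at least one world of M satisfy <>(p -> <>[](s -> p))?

Let φ = <>(p -> <>[](s -> p)). Evaluate φ at each world:
  w0 (successors {w0, w3, w4}): φ is true.
  w1 (successors {w0, w1, w2, w3, w4, w5}): φ is true.
  w2 (successors {w1, w2, w3}): φ is true.
  w3 (successors {w0, w1, w2, w3, w4, w5}): φ is true.
  w4 (successors {w0, w2}): φ is true.
  w5 (successors {w3, w5}): φ is true.
Detail at w0 (witness):
  At w0: <>(p -> <>[](s -> p)) requires p -> <>[](s -> p) at some successor in {w0, w3, w4}.
    p -> <>[](s -> p) holds at w0, so <>(p -> <>[](s -> p)) is true at w0.
      At w0: p is true, <>[](s -> p) is true, so p -> <>[](s -> p) is true.

Yes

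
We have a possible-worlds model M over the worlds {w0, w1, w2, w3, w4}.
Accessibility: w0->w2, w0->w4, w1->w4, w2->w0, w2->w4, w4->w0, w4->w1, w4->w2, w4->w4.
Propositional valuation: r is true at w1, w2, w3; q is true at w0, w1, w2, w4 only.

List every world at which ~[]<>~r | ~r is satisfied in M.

w0, w4

Recall that []ψ holds at a world iff ψ holds at every accessible world, and <>ψ holds iff ψ holds at some accessible world.
Let φ = ~[]<>~r | ~r. Evaluate φ at each world:
  w0 (successors {w2, w4}): φ is true.
  w1 (successors {w4}): φ is false.
  w2 (successors {w0, w4}): φ is false.
  w3 (successors ∅): φ is false.
  w4 (successors {w0, w1, w2, w4}): φ is true.
For instance, at w4:
  At w4: ~[]<>~r is false, ~r is true, so ~[]<>~r | ~r is true.
    At w4: []<>~r is true, so ~[]<>~r is false.
      At w4: []<>~r requires <>~r at every successor {w0, w1, w2, w4}.
        At w0: <>~r is true.
        At w1: <>~r is true.
        At w2: <>~r is true.
        At w4: <>~r is true.
      So []<>~r is true at w4.
Satisfying worlds: {w0, w4}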